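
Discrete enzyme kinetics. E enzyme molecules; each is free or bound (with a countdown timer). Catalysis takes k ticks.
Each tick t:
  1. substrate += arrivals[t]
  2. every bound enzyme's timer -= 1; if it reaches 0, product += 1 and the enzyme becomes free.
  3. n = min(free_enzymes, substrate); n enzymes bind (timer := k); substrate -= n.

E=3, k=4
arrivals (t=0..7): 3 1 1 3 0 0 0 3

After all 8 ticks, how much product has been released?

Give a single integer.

t=0: arr=3 -> substrate=0 bound=3 product=0
t=1: arr=1 -> substrate=1 bound=3 product=0
t=2: arr=1 -> substrate=2 bound=3 product=0
t=3: arr=3 -> substrate=5 bound=3 product=0
t=4: arr=0 -> substrate=2 bound=3 product=3
t=5: arr=0 -> substrate=2 bound=3 product=3
t=6: arr=0 -> substrate=2 bound=3 product=3
t=7: arr=3 -> substrate=5 bound=3 product=3

Answer: 3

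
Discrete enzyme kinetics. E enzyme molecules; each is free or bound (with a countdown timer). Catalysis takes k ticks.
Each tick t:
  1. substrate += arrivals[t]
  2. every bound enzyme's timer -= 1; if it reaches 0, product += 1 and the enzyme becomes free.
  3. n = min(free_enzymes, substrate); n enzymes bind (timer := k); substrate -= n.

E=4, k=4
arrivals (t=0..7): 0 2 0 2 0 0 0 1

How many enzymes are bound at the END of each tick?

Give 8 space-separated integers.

t=0: arr=0 -> substrate=0 bound=0 product=0
t=1: arr=2 -> substrate=0 bound=2 product=0
t=2: arr=0 -> substrate=0 bound=2 product=0
t=3: arr=2 -> substrate=0 bound=4 product=0
t=4: arr=0 -> substrate=0 bound=4 product=0
t=5: arr=0 -> substrate=0 bound=2 product=2
t=6: arr=0 -> substrate=0 bound=2 product=2
t=7: arr=1 -> substrate=0 bound=1 product=4

Answer: 0 2 2 4 4 2 2 1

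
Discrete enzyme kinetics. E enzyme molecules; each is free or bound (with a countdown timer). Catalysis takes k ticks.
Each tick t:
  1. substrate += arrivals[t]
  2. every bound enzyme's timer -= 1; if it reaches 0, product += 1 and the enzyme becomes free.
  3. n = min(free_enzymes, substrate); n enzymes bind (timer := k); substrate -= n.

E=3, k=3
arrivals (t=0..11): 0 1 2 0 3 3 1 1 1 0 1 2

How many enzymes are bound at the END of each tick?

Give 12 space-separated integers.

t=0: arr=0 -> substrate=0 bound=0 product=0
t=1: arr=1 -> substrate=0 bound=1 product=0
t=2: arr=2 -> substrate=0 bound=3 product=0
t=3: arr=0 -> substrate=0 bound=3 product=0
t=4: arr=3 -> substrate=2 bound=3 product=1
t=5: arr=3 -> substrate=3 bound=3 product=3
t=6: arr=1 -> substrate=4 bound=3 product=3
t=7: arr=1 -> substrate=4 bound=3 product=4
t=8: arr=1 -> substrate=3 bound=3 product=6
t=9: arr=0 -> substrate=3 bound=3 product=6
t=10: arr=1 -> substrate=3 bound=3 product=7
t=11: arr=2 -> substrate=3 bound=3 product=9

Answer: 0 1 3 3 3 3 3 3 3 3 3 3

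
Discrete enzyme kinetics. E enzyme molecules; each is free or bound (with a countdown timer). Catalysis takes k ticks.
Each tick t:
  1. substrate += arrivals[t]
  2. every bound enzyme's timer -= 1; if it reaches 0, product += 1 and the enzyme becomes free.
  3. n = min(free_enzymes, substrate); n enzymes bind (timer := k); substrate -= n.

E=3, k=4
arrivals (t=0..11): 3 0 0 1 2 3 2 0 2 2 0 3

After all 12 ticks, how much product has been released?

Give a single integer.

t=0: arr=3 -> substrate=0 bound=3 product=0
t=1: arr=0 -> substrate=0 bound=3 product=0
t=2: arr=0 -> substrate=0 bound=3 product=0
t=3: arr=1 -> substrate=1 bound=3 product=0
t=4: arr=2 -> substrate=0 bound=3 product=3
t=5: arr=3 -> substrate=3 bound=3 product=3
t=6: arr=2 -> substrate=5 bound=3 product=3
t=7: arr=0 -> substrate=5 bound=3 product=3
t=8: arr=2 -> substrate=4 bound=3 product=6
t=9: arr=2 -> substrate=6 bound=3 product=6
t=10: arr=0 -> substrate=6 bound=3 product=6
t=11: arr=3 -> substrate=9 bound=3 product=6

Answer: 6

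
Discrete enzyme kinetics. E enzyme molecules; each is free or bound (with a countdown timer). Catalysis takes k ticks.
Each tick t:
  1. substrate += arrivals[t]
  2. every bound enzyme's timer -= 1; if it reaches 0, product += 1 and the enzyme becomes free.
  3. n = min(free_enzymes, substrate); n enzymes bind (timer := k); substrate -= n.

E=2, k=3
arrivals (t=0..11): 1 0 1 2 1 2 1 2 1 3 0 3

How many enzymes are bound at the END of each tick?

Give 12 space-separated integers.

Answer: 1 1 2 2 2 2 2 2 2 2 2 2

Derivation:
t=0: arr=1 -> substrate=0 bound=1 product=0
t=1: arr=0 -> substrate=0 bound=1 product=0
t=2: arr=1 -> substrate=0 bound=2 product=0
t=3: arr=2 -> substrate=1 bound=2 product=1
t=4: arr=1 -> substrate=2 bound=2 product=1
t=5: arr=2 -> substrate=3 bound=2 product=2
t=6: arr=1 -> substrate=3 bound=2 product=3
t=7: arr=2 -> substrate=5 bound=2 product=3
t=8: arr=1 -> substrate=5 bound=2 product=4
t=9: arr=3 -> substrate=7 bound=2 product=5
t=10: arr=0 -> substrate=7 bound=2 product=5
t=11: arr=3 -> substrate=9 bound=2 product=6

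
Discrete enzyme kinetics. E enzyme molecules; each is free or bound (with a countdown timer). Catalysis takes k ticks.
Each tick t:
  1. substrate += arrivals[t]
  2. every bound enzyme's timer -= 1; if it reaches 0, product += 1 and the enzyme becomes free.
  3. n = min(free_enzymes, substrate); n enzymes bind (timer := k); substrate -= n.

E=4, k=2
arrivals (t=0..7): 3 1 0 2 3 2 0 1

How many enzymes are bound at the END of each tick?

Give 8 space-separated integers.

Answer: 3 4 1 2 4 4 3 2

Derivation:
t=0: arr=3 -> substrate=0 bound=3 product=0
t=1: arr=1 -> substrate=0 bound=4 product=0
t=2: arr=0 -> substrate=0 bound=1 product=3
t=3: arr=2 -> substrate=0 bound=2 product=4
t=4: arr=3 -> substrate=1 bound=4 product=4
t=5: arr=2 -> substrate=1 bound=4 product=6
t=6: arr=0 -> substrate=0 bound=3 product=8
t=7: arr=1 -> substrate=0 bound=2 product=10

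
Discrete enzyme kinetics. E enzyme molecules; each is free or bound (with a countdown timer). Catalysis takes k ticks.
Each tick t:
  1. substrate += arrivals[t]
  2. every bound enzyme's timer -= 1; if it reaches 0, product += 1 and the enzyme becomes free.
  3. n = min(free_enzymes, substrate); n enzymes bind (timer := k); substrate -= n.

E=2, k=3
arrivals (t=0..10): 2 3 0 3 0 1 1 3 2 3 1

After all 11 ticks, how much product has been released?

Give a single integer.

t=0: arr=2 -> substrate=0 bound=2 product=0
t=1: arr=3 -> substrate=3 bound=2 product=0
t=2: arr=0 -> substrate=3 bound=2 product=0
t=3: arr=3 -> substrate=4 bound=2 product=2
t=4: arr=0 -> substrate=4 bound=2 product=2
t=5: arr=1 -> substrate=5 bound=2 product=2
t=6: arr=1 -> substrate=4 bound=2 product=4
t=7: arr=3 -> substrate=7 bound=2 product=4
t=8: arr=2 -> substrate=9 bound=2 product=4
t=9: arr=3 -> substrate=10 bound=2 product=6
t=10: arr=1 -> substrate=11 bound=2 product=6

Answer: 6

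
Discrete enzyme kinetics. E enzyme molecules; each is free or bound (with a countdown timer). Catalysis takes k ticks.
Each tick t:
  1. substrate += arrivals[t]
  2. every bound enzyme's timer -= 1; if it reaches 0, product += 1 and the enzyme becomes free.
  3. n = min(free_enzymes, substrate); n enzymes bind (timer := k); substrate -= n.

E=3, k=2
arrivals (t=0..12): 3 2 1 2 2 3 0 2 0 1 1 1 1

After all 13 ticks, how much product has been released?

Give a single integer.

Answer: 17

Derivation:
t=0: arr=3 -> substrate=0 bound=3 product=0
t=1: arr=2 -> substrate=2 bound=3 product=0
t=2: arr=1 -> substrate=0 bound=3 product=3
t=3: arr=2 -> substrate=2 bound=3 product=3
t=4: arr=2 -> substrate=1 bound=3 product=6
t=5: arr=3 -> substrate=4 bound=3 product=6
t=6: arr=0 -> substrate=1 bound=3 product=9
t=7: arr=2 -> substrate=3 bound=3 product=9
t=8: arr=0 -> substrate=0 bound=3 product=12
t=9: arr=1 -> substrate=1 bound=3 product=12
t=10: arr=1 -> substrate=0 bound=2 product=15
t=11: arr=1 -> substrate=0 bound=3 product=15
t=12: arr=1 -> substrate=0 bound=2 product=17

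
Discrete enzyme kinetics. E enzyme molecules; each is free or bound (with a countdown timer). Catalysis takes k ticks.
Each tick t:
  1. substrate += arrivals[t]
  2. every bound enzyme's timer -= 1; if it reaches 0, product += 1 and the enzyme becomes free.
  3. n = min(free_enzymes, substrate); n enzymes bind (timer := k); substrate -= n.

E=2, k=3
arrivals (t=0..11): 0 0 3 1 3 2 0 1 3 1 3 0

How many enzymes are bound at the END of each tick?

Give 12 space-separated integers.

Answer: 0 0 2 2 2 2 2 2 2 2 2 2

Derivation:
t=0: arr=0 -> substrate=0 bound=0 product=0
t=1: arr=0 -> substrate=0 bound=0 product=0
t=2: arr=3 -> substrate=1 bound=2 product=0
t=3: arr=1 -> substrate=2 bound=2 product=0
t=4: arr=3 -> substrate=5 bound=2 product=0
t=5: arr=2 -> substrate=5 bound=2 product=2
t=6: arr=0 -> substrate=5 bound=2 product=2
t=7: arr=1 -> substrate=6 bound=2 product=2
t=8: arr=3 -> substrate=7 bound=2 product=4
t=9: arr=1 -> substrate=8 bound=2 product=4
t=10: arr=3 -> substrate=11 bound=2 product=4
t=11: arr=0 -> substrate=9 bound=2 product=6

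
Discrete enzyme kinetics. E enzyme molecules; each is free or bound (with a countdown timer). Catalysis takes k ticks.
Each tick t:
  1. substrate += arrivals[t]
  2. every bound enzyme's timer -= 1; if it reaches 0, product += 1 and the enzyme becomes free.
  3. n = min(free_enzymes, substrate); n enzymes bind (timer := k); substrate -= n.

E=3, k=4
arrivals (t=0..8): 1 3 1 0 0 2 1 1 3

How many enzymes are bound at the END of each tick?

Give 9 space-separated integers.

t=0: arr=1 -> substrate=0 bound=1 product=0
t=1: arr=3 -> substrate=1 bound=3 product=0
t=2: arr=1 -> substrate=2 bound=3 product=0
t=3: arr=0 -> substrate=2 bound=3 product=0
t=4: arr=0 -> substrate=1 bound=3 product=1
t=5: arr=2 -> substrate=1 bound=3 product=3
t=6: arr=1 -> substrate=2 bound=3 product=3
t=7: arr=1 -> substrate=3 bound=3 product=3
t=8: arr=3 -> substrate=5 bound=3 product=4

Answer: 1 3 3 3 3 3 3 3 3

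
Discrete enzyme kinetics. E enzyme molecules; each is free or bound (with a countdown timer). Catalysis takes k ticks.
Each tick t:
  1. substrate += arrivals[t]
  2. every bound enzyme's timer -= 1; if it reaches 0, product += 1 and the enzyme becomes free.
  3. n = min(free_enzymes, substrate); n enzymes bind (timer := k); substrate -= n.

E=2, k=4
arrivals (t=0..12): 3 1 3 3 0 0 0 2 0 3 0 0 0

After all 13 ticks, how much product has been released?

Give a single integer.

t=0: arr=3 -> substrate=1 bound=2 product=0
t=1: arr=1 -> substrate=2 bound=2 product=0
t=2: arr=3 -> substrate=5 bound=2 product=0
t=3: arr=3 -> substrate=8 bound=2 product=0
t=4: arr=0 -> substrate=6 bound=2 product=2
t=5: arr=0 -> substrate=6 bound=2 product=2
t=6: arr=0 -> substrate=6 bound=2 product=2
t=7: arr=2 -> substrate=8 bound=2 product=2
t=8: arr=0 -> substrate=6 bound=2 product=4
t=9: arr=3 -> substrate=9 bound=2 product=4
t=10: arr=0 -> substrate=9 bound=2 product=4
t=11: arr=0 -> substrate=9 bound=2 product=4
t=12: arr=0 -> substrate=7 bound=2 product=6

Answer: 6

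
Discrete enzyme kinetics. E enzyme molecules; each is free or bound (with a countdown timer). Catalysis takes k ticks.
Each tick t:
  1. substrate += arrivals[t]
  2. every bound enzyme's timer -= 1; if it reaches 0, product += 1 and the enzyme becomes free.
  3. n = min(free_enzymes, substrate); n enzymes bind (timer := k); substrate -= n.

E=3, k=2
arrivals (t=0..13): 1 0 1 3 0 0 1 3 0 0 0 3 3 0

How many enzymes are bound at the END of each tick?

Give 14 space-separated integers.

t=0: arr=1 -> substrate=0 bound=1 product=0
t=1: arr=0 -> substrate=0 bound=1 product=0
t=2: arr=1 -> substrate=0 bound=1 product=1
t=3: arr=3 -> substrate=1 bound=3 product=1
t=4: arr=0 -> substrate=0 bound=3 product=2
t=5: arr=0 -> substrate=0 bound=1 product=4
t=6: arr=1 -> substrate=0 bound=1 product=5
t=7: arr=3 -> substrate=1 bound=3 product=5
t=8: arr=0 -> substrate=0 bound=3 product=6
t=9: arr=0 -> substrate=0 bound=1 product=8
t=10: arr=0 -> substrate=0 bound=0 product=9
t=11: arr=3 -> substrate=0 bound=3 product=9
t=12: arr=3 -> substrate=3 bound=3 product=9
t=13: arr=0 -> substrate=0 bound=3 product=12

Answer: 1 1 1 3 3 1 1 3 3 1 0 3 3 3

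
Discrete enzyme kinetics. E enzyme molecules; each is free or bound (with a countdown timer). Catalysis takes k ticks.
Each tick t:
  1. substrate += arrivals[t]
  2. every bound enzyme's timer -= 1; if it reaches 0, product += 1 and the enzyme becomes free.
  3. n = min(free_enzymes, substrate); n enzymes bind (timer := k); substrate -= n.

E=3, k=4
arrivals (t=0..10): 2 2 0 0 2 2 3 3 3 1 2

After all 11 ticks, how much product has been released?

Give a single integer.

Answer: 6

Derivation:
t=0: arr=2 -> substrate=0 bound=2 product=0
t=1: arr=2 -> substrate=1 bound=3 product=0
t=2: arr=0 -> substrate=1 bound=3 product=0
t=3: arr=0 -> substrate=1 bound=3 product=0
t=4: arr=2 -> substrate=1 bound=3 product=2
t=5: arr=2 -> substrate=2 bound=3 product=3
t=6: arr=3 -> substrate=5 bound=3 product=3
t=7: arr=3 -> substrate=8 bound=3 product=3
t=8: arr=3 -> substrate=9 bound=3 product=5
t=9: arr=1 -> substrate=9 bound=3 product=6
t=10: arr=2 -> substrate=11 bound=3 product=6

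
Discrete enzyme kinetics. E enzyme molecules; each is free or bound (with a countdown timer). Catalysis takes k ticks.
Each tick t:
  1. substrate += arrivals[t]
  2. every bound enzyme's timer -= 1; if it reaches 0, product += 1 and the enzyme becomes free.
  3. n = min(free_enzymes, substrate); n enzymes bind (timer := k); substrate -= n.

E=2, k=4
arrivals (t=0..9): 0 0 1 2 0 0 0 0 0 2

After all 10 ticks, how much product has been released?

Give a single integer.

t=0: arr=0 -> substrate=0 bound=0 product=0
t=1: arr=0 -> substrate=0 bound=0 product=0
t=2: arr=1 -> substrate=0 bound=1 product=0
t=3: arr=2 -> substrate=1 bound=2 product=0
t=4: arr=0 -> substrate=1 bound=2 product=0
t=5: arr=0 -> substrate=1 bound=2 product=0
t=6: arr=0 -> substrate=0 bound=2 product=1
t=7: arr=0 -> substrate=0 bound=1 product=2
t=8: arr=0 -> substrate=0 bound=1 product=2
t=9: arr=2 -> substrate=1 bound=2 product=2

Answer: 2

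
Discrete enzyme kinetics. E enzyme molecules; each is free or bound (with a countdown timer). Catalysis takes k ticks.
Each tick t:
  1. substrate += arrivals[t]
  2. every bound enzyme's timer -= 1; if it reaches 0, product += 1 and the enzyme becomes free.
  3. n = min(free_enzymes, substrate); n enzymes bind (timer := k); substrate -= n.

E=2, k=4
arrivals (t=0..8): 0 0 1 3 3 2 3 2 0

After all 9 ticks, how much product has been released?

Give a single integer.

Answer: 2

Derivation:
t=0: arr=0 -> substrate=0 bound=0 product=0
t=1: arr=0 -> substrate=0 bound=0 product=0
t=2: arr=1 -> substrate=0 bound=1 product=0
t=3: arr=3 -> substrate=2 bound=2 product=0
t=4: arr=3 -> substrate=5 bound=2 product=0
t=5: arr=2 -> substrate=7 bound=2 product=0
t=6: arr=3 -> substrate=9 bound=2 product=1
t=7: arr=2 -> substrate=10 bound=2 product=2
t=8: arr=0 -> substrate=10 bound=2 product=2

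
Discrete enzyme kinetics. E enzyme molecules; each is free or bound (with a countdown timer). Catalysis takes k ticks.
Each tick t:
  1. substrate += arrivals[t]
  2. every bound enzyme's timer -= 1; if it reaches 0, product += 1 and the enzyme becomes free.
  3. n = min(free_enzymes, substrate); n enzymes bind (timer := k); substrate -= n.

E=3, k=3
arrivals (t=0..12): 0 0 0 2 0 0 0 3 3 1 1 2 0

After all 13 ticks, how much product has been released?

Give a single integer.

t=0: arr=0 -> substrate=0 bound=0 product=0
t=1: arr=0 -> substrate=0 bound=0 product=0
t=2: arr=0 -> substrate=0 bound=0 product=0
t=3: arr=2 -> substrate=0 bound=2 product=0
t=4: arr=0 -> substrate=0 bound=2 product=0
t=5: arr=0 -> substrate=0 bound=2 product=0
t=6: arr=0 -> substrate=0 bound=0 product=2
t=7: arr=3 -> substrate=0 bound=3 product=2
t=8: arr=3 -> substrate=3 bound=3 product=2
t=9: arr=1 -> substrate=4 bound=3 product=2
t=10: arr=1 -> substrate=2 bound=3 product=5
t=11: arr=2 -> substrate=4 bound=3 product=5
t=12: arr=0 -> substrate=4 bound=3 product=5

Answer: 5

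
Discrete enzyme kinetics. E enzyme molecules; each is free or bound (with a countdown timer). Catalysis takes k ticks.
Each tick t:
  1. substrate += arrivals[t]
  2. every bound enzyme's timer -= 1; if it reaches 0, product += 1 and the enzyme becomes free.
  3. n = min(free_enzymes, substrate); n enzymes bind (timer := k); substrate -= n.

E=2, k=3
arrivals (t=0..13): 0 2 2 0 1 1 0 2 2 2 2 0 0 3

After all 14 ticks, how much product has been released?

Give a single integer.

Answer: 8

Derivation:
t=0: arr=0 -> substrate=0 bound=0 product=0
t=1: arr=2 -> substrate=0 bound=2 product=0
t=2: arr=2 -> substrate=2 bound=2 product=0
t=3: arr=0 -> substrate=2 bound=2 product=0
t=4: arr=1 -> substrate=1 bound=2 product=2
t=5: arr=1 -> substrate=2 bound=2 product=2
t=6: arr=0 -> substrate=2 bound=2 product=2
t=7: arr=2 -> substrate=2 bound=2 product=4
t=8: arr=2 -> substrate=4 bound=2 product=4
t=9: arr=2 -> substrate=6 bound=2 product=4
t=10: arr=2 -> substrate=6 bound=2 product=6
t=11: arr=0 -> substrate=6 bound=2 product=6
t=12: arr=0 -> substrate=6 bound=2 product=6
t=13: arr=3 -> substrate=7 bound=2 product=8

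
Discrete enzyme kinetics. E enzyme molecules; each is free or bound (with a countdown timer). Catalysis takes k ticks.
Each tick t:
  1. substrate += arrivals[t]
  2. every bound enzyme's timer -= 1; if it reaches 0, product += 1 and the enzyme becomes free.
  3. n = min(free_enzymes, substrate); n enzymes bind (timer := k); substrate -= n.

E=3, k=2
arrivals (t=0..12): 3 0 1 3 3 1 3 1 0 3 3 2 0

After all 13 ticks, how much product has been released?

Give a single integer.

Answer: 16

Derivation:
t=0: arr=3 -> substrate=0 bound=3 product=0
t=1: arr=0 -> substrate=0 bound=3 product=0
t=2: arr=1 -> substrate=0 bound=1 product=3
t=3: arr=3 -> substrate=1 bound=3 product=3
t=4: arr=3 -> substrate=3 bound=3 product=4
t=5: arr=1 -> substrate=2 bound=3 product=6
t=6: arr=3 -> substrate=4 bound=3 product=7
t=7: arr=1 -> substrate=3 bound=3 product=9
t=8: arr=0 -> substrate=2 bound=3 product=10
t=9: arr=3 -> substrate=3 bound=3 product=12
t=10: arr=3 -> substrate=5 bound=3 product=13
t=11: arr=2 -> substrate=5 bound=3 product=15
t=12: arr=0 -> substrate=4 bound=3 product=16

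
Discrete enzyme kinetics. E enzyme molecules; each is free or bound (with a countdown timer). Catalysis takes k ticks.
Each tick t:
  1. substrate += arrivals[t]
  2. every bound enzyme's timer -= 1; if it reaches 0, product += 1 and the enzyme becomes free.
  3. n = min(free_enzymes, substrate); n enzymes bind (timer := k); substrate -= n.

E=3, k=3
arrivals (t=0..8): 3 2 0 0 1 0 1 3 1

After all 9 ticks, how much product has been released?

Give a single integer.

t=0: arr=3 -> substrate=0 bound=3 product=0
t=1: arr=2 -> substrate=2 bound=3 product=0
t=2: arr=0 -> substrate=2 bound=3 product=0
t=3: arr=0 -> substrate=0 bound=2 product=3
t=4: arr=1 -> substrate=0 bound=3 product=3
t=5: arr=0 -> substrate=0 bound=3 product=3
t=6: arr=1 -> substrate=0 bound=2 product=5
t=7: arr=3 -> substrate=1 bound=3 product=6
t=8: arr=1 -> substrate=2 bound=3 product=6

Answer: 6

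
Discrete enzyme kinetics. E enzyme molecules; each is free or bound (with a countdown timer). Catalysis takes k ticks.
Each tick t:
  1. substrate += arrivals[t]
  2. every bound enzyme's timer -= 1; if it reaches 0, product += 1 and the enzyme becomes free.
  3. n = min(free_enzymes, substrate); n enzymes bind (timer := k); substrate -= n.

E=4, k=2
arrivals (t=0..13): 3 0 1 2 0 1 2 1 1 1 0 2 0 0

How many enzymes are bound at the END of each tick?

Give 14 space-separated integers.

Answer: 3 3 1 3 2 1 3 3 2 2 1 2 2 0

Derivation:
t=0: arr=3 -> substrate=0 bound=3 product=0
t=1: arr=0 -> substrate=0 bound=3 product=0
t=2: arr=1 -> substrate=0 bound=1 product=3
t=3: arr=2 -> substrate=0 bound=3 product=3
t=4: arr=0 -> substrate=0 bound=2 product=4
t=5: arr=1 -> substrate=0 bound=1 product=6
t=6: arr=2 -> substrate=0 bound=3 product=6
t=7: arr=1 -> substrate=0 bound=3 product=7
t=8: arr=1 -> substrate=0 bound=2 product=9
t=9: arr=1 -> substrate=0 bound=2 product=10
t=10: arr=0 -> substrate=0 bound=1 product=11
t=11: arr=2 -> substrate=0 bound=2 product=12
t=12: arr=0 -> substrate=0 bound=2 product=12
t=13: arr=0 -> substrate=0 bound=0 product=14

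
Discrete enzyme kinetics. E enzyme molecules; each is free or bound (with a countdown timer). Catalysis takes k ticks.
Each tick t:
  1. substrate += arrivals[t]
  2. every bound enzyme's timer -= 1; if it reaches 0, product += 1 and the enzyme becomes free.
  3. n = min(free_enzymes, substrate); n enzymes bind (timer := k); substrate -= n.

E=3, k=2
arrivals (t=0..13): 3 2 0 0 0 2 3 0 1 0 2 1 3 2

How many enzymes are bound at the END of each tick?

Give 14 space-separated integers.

Answer: 3 3 2 2 0 2 3 3 3 1 2 3 3 3

Derivation:
t=0: arr=3 -> substrate=0 bound=3 product=0
t=1: arr=2 -> substrate=2 bound=3 product=0
t=2: arr=0 -> substrate=0 bound=2 product=3
t=3: arr=0 -> substrate=0 bound=2 product=3
t=4: arr=0 -> substrate=0 bound=0 product=5
t=5: arr=2 -> substrate=0 bound=2 product=5
t=6: arr=3 -> substrate=2 bound=3 product=5
t=7: arr=0 -> substrate=0 bound=3 product=7
t=8: arr=1 -> substrate=0 bound=3 product=8
t=9: arr=0 -> substrate=0 bound=1 product=10
t=10: arr=2 -> substrate=0 bound=2 product=11
t=11: arr=1 -> substrate=0 bound=3 product=11
t=12: arr=3 -> substrate=1 bound=3 product=13
t=13: arr=2 -> substrate=2 bound=3 product=14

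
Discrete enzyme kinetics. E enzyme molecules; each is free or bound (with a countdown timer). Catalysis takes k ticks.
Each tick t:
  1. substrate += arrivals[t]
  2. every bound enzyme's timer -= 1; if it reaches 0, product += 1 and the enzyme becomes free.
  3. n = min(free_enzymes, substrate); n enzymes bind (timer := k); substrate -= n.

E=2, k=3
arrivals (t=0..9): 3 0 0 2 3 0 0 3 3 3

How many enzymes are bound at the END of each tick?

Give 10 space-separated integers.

t=0: arr=3 -> substrate=1 bound=2 product=0
t=1: arr=0 -> substrate=1 bound=2 product=0
t=2: arr=0 -> substrate=1 bound=2 product=0
t=3: arr=2 -> substrate=1 bound=2 product=2
t=4: arr=3 -> substrate=4 bound=2 product=2
t=5: arr=0 -> substrate=4 bound=2 product=2
t=6: arr=0 -> substrate=2 bound=2 product=4
t=7: arr=3 -> substrate=5 bound=2 product=4
t=8: arr=3 -> substrate=8 bound=2 product=4
t=9: arr=3 -> substrate=9 bound=2 product=6

Answer: 2 2 2 2 2 2 2 2 2 2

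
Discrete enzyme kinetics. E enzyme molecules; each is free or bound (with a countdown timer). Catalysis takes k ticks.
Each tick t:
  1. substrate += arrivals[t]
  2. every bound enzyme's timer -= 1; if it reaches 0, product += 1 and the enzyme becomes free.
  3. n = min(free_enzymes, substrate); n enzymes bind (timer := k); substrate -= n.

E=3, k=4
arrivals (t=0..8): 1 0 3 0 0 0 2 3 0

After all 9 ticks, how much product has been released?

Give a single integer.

Answer: 4

Derivation:
t=0: arr=1 -> substrate=0 bound=1 product=0
t=1: arr=0 -> substrate=0 bound=1 product=0
t=2: arr=3 -> substrate=1 bound=3 product=0
t=3: arr=0 -> substrate=1 bound=3 product=0
t=4: arr=0 -> substrate=0 bound=3 product=1
t=5: arr=0 -> substrate=0 bound=3 product=1
t=6: arr=2 -> substrate=0 bound=3 product=3
t=7: arr=3 -> substrate=3 bound=3 product=3
t=8: arr=0 -> substrate=2 bound=3 product=4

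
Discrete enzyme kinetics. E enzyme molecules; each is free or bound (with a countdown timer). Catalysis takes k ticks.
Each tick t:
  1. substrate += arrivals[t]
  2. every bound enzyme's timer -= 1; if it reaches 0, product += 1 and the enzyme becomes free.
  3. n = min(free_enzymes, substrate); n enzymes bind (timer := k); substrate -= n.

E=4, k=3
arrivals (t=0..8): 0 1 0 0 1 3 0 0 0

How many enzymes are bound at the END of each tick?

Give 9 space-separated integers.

Answer: 0 1 1 1 1 4 4 3 0

Derivation:
t=0: arr=0 -> substrate=0 bound=0 product=0
t=1: arr=1 -> substrate=0 bound=1 product=0
t=2: arr=0 -> substrate=0 bound=1 product=0
t=3: arr=0 -> substrate=0 bound=1 product=0
t=4: arr=1 -> substrate=0 bound=1 product=1
t=5: arr=3 -> substrate=0 bound=4 product=1
t=6: arr=0 -> substrate=0 bound=4 product=1
t=7: arr=0 -> substrate=0 bound=3 product=2
t=8: arr=0 -> substrate=0 bound=0 product=5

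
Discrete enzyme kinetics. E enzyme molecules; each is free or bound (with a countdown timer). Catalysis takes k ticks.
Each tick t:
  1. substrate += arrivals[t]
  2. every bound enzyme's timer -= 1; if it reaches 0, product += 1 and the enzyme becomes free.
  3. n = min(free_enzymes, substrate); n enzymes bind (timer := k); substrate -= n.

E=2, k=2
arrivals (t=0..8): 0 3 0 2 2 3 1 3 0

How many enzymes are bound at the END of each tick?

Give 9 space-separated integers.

Answer: 0 2 2 2 2 2 2 2 2

Derivation:
t=0: arr=0 -> substrate=0 bound=0 product=0
t=1: arr=3 -> substrate=1 bound=2 product=0
t=2: arr=0 -> substrate=1 bound=2 product=0
t=3: arr=2 -> substrate=1 bound=2 product=2
t=4: arr=2 -> substrate=3 bound=2 product=2
t=5: arr=3 -> substrate=4 bound=2 product=4
t=6: arr=1 -> substrate=5 bound=2 product=4
t=7: arr=3 -> substrate=6 bound=2 product=6
t=8: arr=0 -> substrate=6 bound=2 product=6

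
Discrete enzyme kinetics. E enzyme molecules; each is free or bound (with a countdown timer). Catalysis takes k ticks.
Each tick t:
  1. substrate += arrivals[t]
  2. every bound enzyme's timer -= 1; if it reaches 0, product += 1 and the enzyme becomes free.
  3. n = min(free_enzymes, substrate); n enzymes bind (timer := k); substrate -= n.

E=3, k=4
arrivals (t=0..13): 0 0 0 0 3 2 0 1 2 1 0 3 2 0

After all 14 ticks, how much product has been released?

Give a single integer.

Answer: 6

Derivation:
t=0: arr=0 -> substrate=0 bound=0 product=0
t=1: arr=0 -> substrate=0 bound=0 product=0
t=2: arr=0 -> substrate=0 bound=0 product=0
t=3: arr=0 -> substrate=0 bound=0 product=0
t=4: arr=3 -> substrate=0 bound=3 product=0
t=5: arr=2 -> substrate=2 bound=3 product=0
t=6: arr=0 -> substrate=2 bound=3 product=0
t=7: arr=1 -> substrate=3 bound=3 product=0
t=8: arr=2 -> substrate=2 bound=3 product=3
t=9: arr=1 -> substrate=3 bound=3 product=3
t=10: arr=0 -> substrate=3 bound=3 product=3
t=11: arr=3 -> substrate=6 bound=3 product=3
t=12: arr=2 -> substrate=5 bound=3 product=6
t=13: arr=0 -> substrate=5 bound=3 product=6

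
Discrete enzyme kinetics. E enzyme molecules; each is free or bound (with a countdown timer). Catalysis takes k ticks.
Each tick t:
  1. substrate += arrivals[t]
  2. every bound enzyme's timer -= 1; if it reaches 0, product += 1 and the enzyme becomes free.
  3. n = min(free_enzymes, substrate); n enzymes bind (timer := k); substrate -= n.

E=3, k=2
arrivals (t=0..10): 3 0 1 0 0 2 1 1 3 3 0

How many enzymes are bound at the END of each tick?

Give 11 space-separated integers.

t=0: arr=3 -> substrate=0 bound=3 product=0
t=1: arr=0 -> substrate=0 bound=3 product=0
t=2: arr=1 -> substrate=0 bound=1 product=3
t=3: arr=0 -> substrate=0 bound=1 product=3
t=4: arr=0 -> substrate=0 bound=0 product=4
t=5: arr=2 -> substrate=0 bound=2 product=4
t=6: arr=1 -> substrate=0 bound=3 product=4
t=7: arr=1 -> substrate=0 bound=2 product=6
t=8: arr=3 -> substrate=1 bound=3 product=7
t=9: arr=3 -> substrate=3 bound=3 product=8
t=10: arr=0 -> substrate=1 bound=3 product=10

Answer: 3 3 1 1 0 2 3 2 3 3 3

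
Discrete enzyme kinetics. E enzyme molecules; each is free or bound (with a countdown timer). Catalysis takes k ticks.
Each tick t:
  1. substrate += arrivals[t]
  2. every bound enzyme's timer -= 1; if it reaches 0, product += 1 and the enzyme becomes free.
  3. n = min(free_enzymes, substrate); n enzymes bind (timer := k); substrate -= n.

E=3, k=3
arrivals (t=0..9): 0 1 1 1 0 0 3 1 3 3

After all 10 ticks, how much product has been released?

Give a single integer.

Answer: 6

Derivation:
t=0: arr=0 -> substrate=0 bound=0 product=0
t=1: arr=1 -> substrate=0 bound=1 product=0
t=2: arr=1 -> substrate=0 bound=2 product=0
t=3: arr=1 -> substrate=0 bound=3 product=0
t=4: arr=0 -> substrate=0 bound=2 product=1
t=5: arr=0 -> substrate=0 bound=1 product=2
t=6: arr=3 -> substrate=0 bound=3 product=3
t=7: arr=1 -> substrate=1 bound=3 product=3
t=8: arr=3 -> substrate=4 bound=3 product=3
t=9: arr=3 -> substrate=4 bound=3 product=6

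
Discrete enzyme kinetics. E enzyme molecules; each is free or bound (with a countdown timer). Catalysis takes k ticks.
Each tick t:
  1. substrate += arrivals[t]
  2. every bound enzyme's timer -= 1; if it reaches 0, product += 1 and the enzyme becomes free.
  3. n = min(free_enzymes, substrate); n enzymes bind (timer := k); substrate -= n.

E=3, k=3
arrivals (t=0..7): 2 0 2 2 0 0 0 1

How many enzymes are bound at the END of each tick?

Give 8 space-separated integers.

Answer: 2 2 3 3 3 3 1 2

Derivation:
t=0: arr=2 -> substrate=0 bound=2 product=0
t=1: arr=0 -> substrate=0 bound=2 product=0
t=2: arr=2 -> substrate=1 bound=3 product=0
t=3: arr=2 -> substrate=1 bound=3 product=2
t=4: arr=0 -> substrate=1 bound=3 product=2
t=5: arr=0 -> substrate=0 bound=3 product=3
t=6: arr=0 -> substrate=0 bound=1 product=5
t=7: arr=1 -> substrate=0 bound=2 product=5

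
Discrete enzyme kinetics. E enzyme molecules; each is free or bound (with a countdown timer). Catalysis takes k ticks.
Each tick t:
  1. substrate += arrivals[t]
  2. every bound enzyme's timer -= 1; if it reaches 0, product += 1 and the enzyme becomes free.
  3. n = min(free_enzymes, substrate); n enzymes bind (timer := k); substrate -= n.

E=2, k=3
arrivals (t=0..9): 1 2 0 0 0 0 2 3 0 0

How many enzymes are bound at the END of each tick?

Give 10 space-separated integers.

t=0: arr=1 -> substrate=0 bound=1 product=0
t=1: arr=2 -> substrate=1 bound=2 product=0
t=2: arr=0 -> substrate=1 bound=2 product=0
t=3: arr=0 -> substrate=0 bound=2 product=1
t=4: arr=0 -> substrate=0 bound=1 product=2
t=5: arr=0 -> substrate=0 bound=1 product=2
t=6: arr=2 -> substrate=0 bound=2 product=3
t=7: arr=3 -> substrate=3 bound=2 product=3
t=8: arr=0 -> substrate=3 bound=2 product=3
t=9: arr=0 -> substrate=1 bound=2 product=5

Answer: 1 2 2 2 1 1 2 2 2 2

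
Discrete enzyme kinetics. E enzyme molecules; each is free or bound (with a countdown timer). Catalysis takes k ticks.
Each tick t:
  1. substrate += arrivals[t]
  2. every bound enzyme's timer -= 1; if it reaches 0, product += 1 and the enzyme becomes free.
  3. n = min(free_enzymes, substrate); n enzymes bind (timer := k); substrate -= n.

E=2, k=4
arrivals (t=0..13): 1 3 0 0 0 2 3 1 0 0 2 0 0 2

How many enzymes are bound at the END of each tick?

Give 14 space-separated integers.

t=0: arr=1 -> substrate=0 bound=1 product=0
t=1: arr=3 -> substrate=2 bound=2 product=0
t=2: arr=0 -> substrate=2 bound=2 product=0
t=3: arr=0 -> substrate=2 bound=2 product=0
t=4: arr=0 -> substrate=1 bound=2 product=1
t=5: arr=2 -> substrate=2 bound=2 product=2
t=6: arr=3 -> substrate=5 bound=2 product=2
t=7: arr=1 -> substrate=6 bound=2 product=2
t=8: arr=0 -> substrate=5 bound=2 product=3
t=9: arr=0 -> substrate=4 bound=2 product=4
t=10: arr=2 -> substrate=6 bound=2 product=4
t=11: arr=0 -> substrate=6 bound=2 product=4
t=12: arr=0 -> substrate=5 bound=2 product=5
t=13: arr=2 -> substrate=6 bound=2 product=6

Answer: 1 2 2 2 2 2 2 2 2 2 2 2 2 2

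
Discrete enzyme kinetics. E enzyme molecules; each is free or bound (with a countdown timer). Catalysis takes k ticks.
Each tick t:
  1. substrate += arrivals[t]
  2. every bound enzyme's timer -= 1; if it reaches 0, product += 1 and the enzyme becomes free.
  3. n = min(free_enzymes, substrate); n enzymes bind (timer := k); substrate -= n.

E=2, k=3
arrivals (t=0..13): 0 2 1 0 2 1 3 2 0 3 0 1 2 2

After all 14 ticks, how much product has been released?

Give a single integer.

Answer: 8

Derivation:
t=0: arr=0 -> substrate=0 bound=0 product=0
t=1: arr=2 -> substrate=0 bound=2 product=0
t=2: arr=1 -> substrate=1 bound=2 product=0
t=3: arr=0 -> substrate=1 bound=2 product=0
t=4: arr=2 -> substrate=1 bound=2 product=2
t=5: arr=1 -> substrate=2 bound=2 product=2
t=6: arr=3 -> substrate=5 bound=2 product=2
t=7: arr=2 -> substrate=5 bound=2 product=4
t=8: arr=0 -> substrate=5 bound=2 product=4
t=9: arr=3 -> substrate=8 bound=2 product=4
t=10: arr=0 -> substrate=6 bound=2 product=6
t=11: arr=1 -> substrate=7 bound=2 product=6
t=12: arr=2 -> substrate=9 bound=2 product=6
t=13: arr=2 -> substrate=9 bound=2 product=8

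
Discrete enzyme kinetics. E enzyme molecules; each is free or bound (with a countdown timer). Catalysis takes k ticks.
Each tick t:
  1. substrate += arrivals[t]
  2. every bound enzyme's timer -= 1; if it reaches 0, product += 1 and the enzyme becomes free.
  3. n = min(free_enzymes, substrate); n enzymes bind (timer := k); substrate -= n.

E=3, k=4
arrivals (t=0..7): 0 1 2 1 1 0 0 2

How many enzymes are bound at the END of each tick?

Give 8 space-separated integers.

Answer: 0 1 3 3 3 3 2 3

Derivation:
t=0: arr=0 -> substrate=0 bound=0 product=0
t=1: arr=1 -> substrate=0 bound=1 product=0
t=2: arr=2 -> substrate=0 bound=3 product=0
t=3: arr=1 -> substrate=1 bound=3 product=0
t=4: arr=1 -> substrate=2 bound=3 product=0
t=5: arr=0 -> substrate=1 bound=3 product=1
t=6: arr=0 -> substrate=0 bound=2 product=3
t=7: arr=2 -> substrate=1 bound=3 product=3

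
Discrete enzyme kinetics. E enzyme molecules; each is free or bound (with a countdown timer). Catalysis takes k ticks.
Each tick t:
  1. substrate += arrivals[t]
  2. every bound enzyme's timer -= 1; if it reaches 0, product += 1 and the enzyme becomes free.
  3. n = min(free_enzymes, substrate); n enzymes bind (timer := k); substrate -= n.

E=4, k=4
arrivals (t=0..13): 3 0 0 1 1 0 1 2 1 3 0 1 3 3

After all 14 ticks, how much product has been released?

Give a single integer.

t=0: arr=3 -> substrate=0 bound=3 product=0
t=1: arr=0 -> substrate=0 bound=3 product=0
t=2: arr=0 -> substrate=0 bound=3 product=0
t=3: arr=1 -> substrate=0 bound=4 product=0
t=4: arr=1 -> substrate=0 bound=2 product=3
t=5: arr=0 -> substrate=0 bound=2 product=3
t=6: arr=1 -> substrate=0 bound=3 product=3
t=7: arr=2 -> substrate=0 bound=4 product=4
t=8: arr=1 -> substrate=0 bound=4 product=5
t=9: arr=3 -> substrate=3 bound=4 product=5
t=10: arr=0 -> substrate=2 bound=4 product=6
t=11: arr=1 -> substrate=1 bound=4 product=8
t=12: arr=3 -> substrate=3 bound=4 product=9
t=13: arr=3 -> substrate=6 bound=4 product=9

Answer: 9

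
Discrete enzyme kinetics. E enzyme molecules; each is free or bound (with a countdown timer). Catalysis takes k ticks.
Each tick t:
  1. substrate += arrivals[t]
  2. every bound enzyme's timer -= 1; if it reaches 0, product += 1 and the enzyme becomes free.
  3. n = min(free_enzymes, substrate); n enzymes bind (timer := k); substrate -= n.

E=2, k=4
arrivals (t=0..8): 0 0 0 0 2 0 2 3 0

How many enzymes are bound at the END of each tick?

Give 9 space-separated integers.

Answer: 0 0 0 0 2 2 2 2 2

Derivation:
t=0: arr=0 -> substrate=0 bound=0 product=0
t=1: arr=0 -> substrate=0 bound=0 product=0
t=2: arr=0 -> substrate=0 bound=0 product=0
t=3: arr=0 -> substrate=0 bound=0 product=0
t=4: arr=2 -> substrate=0 bound=2 product=0
t=5: arr=0 -> substrate=0 bound=2 product=0
t=6: arr=2 -> substrate=2 bound=2 product=0
t=7: arr=3 -> substrate=5 bound=2 product=0
t=8: arr=0 -> substrate=3 bound=2 product=2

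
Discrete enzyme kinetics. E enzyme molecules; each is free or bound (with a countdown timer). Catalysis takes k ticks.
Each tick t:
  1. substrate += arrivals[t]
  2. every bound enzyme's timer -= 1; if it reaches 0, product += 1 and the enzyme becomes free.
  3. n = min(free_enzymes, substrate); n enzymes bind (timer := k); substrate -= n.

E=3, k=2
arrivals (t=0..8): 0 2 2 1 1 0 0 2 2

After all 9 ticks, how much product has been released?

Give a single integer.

Answer: 6

Derivation:
t=0: arr=0 -> substrate=0 bound=0 product=0
t=1: arr=2 -> substrate=0 bound=2 product=0
t=2: arr=2 -> substrate=1 bound=3 product=0
t=3: arr=1 -> substrate=0 bound=3 product=2
t=4: arr=1 -> substrate=0 bound=3 product=3
t=5: arr=0 -> substrate=0 bound=1 product=5
t=6: arr=0 -> substrate=0 bound=0 product=6
t=7: arr=2 -> substrate=0 bound=2 product=6
t=8: arr=2 -> substrate=1 bound=3 product=6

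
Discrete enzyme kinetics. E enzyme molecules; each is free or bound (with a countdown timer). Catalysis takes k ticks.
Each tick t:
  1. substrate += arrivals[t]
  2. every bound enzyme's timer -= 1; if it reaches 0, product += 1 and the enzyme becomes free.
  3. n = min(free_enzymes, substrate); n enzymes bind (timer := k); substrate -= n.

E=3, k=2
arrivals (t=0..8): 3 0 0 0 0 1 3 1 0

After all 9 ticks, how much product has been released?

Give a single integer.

t=0: arr=3 -> substrate=0 bound=3 product=0
t=1: arr=0 -> substrate=0 bound=3 product=0
t=2: arr=0 -> substrate=0 bound=0 product=3
t=3: arr=0 -> substrate=0 bound=0 product=3
t=4: arr=0 -> substrate=0 bound=0 product=3
t=5: arr=1 -> substrate=0 bound=1 product=3
t=6: arr=3 -> substrate=1 bound=3 product=3
t=7: arr=1 -> substrate=1 bound=3 product=4
t=8: arr=0 -> substrate=0 bound=2 product=6

Answer: 6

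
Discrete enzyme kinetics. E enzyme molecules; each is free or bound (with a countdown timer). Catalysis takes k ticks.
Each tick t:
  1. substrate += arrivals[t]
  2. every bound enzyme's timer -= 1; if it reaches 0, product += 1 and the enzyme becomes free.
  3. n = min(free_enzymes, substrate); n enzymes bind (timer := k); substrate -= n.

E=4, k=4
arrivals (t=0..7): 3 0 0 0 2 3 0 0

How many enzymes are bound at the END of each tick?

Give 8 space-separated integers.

Answer: 3 3 3 3 2 4 4 4

Derivation:
t=0: arr=3 -> substrate=0 bound=3 product=0
t=1: arr=0 -> substrate=0 bound=3 product=0
t=2: arr=0 -> substrate=0 bound=3 product=0
t=3: arr=0 -> substrate=0 bound=3 product=0
t=4: arr=2 -> substrate=0 bound=2 product=3
t=5: arr=3 -> substrate=1 bound=4 product=3
t=6: arr=0 -> substrate=1 bound=4 product=3
t=7: arr=0 -> substrate=1 bound=4 product=3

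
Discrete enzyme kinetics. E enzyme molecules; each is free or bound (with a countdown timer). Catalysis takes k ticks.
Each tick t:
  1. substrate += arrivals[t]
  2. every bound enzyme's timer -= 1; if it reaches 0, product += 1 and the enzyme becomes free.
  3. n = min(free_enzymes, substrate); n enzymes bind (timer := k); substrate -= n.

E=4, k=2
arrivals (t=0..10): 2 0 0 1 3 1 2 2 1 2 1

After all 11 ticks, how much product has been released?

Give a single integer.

t=0: arr=2 -> substrate=0 bound=2 product=0
t=1: arr=0 -> substrate=0 bound=2 product=0
t=2: arr=0 -> substrate=0 bound=0 product=2
t=3: arr=1 -> substrate=0 bound=1 product=2
t=4: arr=3 -> substrate=0 bound=4 product=2
t=5: arr=1 -> substrate=0 bound=4 product=3
t=6: arr=2 -> substrate=0 bound=3 product=6
t=7: arr=2 -> substrate=0 bound=4 product=7
t=8: arr=1 -> substrate=0 bound=3 product=9
t=9: arr=2 -> substrate=0 bound=3 product=11
t=10: arr=1 -> substrate=0 bound=3 product=12

Answer: 12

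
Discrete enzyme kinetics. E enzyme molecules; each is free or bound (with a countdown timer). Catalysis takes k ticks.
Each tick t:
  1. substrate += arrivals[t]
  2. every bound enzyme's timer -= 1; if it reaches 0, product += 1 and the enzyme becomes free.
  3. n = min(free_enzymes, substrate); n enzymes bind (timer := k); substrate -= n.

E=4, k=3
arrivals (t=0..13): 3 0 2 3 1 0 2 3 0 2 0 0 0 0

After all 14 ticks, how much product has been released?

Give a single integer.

t=0: arr=3 -> substrate=0 bound=3 product=0
t=1: arr=0 -> substrate=0 bound=3 product=0
t=2: arr=2 -> substrate=1 bound=4 product=0
t=3: arr=3 -> substrate=1 bound=4 product=3
t=4: arr=1 -> substrate=2 bound=4 product=3
t=5: arr=0 -> substrate=1 bound=4 product=4
t=6: arr=2 -> substrate=0 bound=4 product=7
t=7: arr=3 -> substrate=3 bound=4 product=7
t=8: arr=0 -> substrate=2 bound=4 product=8
t=9: arr=2 -> substrate=1 bound=4 product=11
t=10: arr=0 -> substrate=1 bound=4 product=11
t=11: arr=0 -> substrate=0 bound=4 product=12
t=12: arr=0 -> substrate=0 bound=1 product=15
t=13: arr=0 -> substrate=0 bound=1 product=15

Answer: 15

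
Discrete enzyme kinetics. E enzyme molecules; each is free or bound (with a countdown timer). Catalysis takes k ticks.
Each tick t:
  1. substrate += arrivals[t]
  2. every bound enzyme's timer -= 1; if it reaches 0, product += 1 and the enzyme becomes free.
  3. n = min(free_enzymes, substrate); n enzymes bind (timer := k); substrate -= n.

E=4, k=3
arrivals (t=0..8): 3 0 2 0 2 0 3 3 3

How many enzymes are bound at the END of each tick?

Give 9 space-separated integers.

t=0: arr=3 -> substrate=0 bound=3 product=0
t=1: arr=0 -> substrate=0 bound=3 product=0
t=2: arr=2 -> substrate=1 bound=4 product=0
t=3: arr=0 -> substrate=0 bound=2 product=3
t=4: arr=2 -> substrate=0 bound=4 product=3
t=5: arr=0 -> substrate=0 bound=3 product=4
t=6: arr=3 -> substrate=1 bound=4 product=5
t=7: arr=3 -> substrate=2 bound=4 product=7
t=8: arr=3 -> substrate=5 bound=4 product=7

Answer: 3 3 4 2 4 3 4 4 4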